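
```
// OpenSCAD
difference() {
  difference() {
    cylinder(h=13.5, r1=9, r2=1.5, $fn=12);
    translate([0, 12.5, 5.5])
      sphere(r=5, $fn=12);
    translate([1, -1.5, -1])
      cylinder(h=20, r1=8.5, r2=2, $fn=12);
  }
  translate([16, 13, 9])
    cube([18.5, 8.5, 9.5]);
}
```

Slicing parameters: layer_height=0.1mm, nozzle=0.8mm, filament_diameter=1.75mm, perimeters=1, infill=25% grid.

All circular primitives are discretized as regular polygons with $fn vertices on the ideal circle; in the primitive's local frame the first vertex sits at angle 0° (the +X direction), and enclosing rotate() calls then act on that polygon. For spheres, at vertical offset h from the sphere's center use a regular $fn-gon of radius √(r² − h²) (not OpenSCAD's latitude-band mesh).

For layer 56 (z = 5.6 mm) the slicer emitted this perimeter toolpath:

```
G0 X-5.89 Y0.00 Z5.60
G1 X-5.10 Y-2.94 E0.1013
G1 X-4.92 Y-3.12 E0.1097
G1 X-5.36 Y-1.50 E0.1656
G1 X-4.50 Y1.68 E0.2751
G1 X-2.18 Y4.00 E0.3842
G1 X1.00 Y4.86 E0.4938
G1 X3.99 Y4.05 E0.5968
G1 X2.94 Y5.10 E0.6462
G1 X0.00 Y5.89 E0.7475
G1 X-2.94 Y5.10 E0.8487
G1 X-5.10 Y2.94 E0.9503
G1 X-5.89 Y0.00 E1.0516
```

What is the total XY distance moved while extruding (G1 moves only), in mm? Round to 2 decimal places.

31.62 mm

Sum the Euclidean lengths of each G1 segment: total = 31.62 mm.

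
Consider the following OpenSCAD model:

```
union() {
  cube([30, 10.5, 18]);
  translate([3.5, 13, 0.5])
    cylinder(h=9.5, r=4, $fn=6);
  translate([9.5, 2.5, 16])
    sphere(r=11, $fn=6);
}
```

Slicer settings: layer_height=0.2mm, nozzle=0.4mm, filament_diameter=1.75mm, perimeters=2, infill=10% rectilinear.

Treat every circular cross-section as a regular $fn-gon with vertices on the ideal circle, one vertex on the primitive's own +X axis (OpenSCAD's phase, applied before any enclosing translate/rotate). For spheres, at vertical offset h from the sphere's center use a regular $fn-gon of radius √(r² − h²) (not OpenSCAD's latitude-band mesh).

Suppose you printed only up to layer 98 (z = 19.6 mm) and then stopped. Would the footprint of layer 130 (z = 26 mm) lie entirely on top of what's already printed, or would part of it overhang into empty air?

Compare the two slices. At z = 19.6: the cube is not intersected at this z (z outside [0, 18]); the cylinder at (3.5, 13) does not reach this height (z outside [0.5, 10]); the r=11 sphere at (9.5, 2.5) contributes a regular 6-gon of circumradius √(11²−3.6²) = 10.394 (area = (6/2)·10.394²·sin(360°/6) = 280.70 mm²); Merging all regions: only the r=11 sphere at (9.5, 2.5) is present, so the union is just that shape — area = 280.70 mm². At z = 26: the cube does not reach this height (z outside [0, 18]); the cylinder at (3.5, 13) is not intersected at this z (z outside [0.5, 10]); the sphere at (9.5, 2.5): section is a regular 6-gon, circumradius = √(r²−h²) = √(11²−10²) = 4.583 (area = (6/2)·4.583²·sin(360°/6) = 54.56 mm²); Taking the union: only the r=11 sphere at (9.5, 2.5) is present, so the union is just that shape — area = 54.56 mm². Checking containment: the cross-section at z = 26 is a subset of the cross-section at z = 19.6.

entirely on top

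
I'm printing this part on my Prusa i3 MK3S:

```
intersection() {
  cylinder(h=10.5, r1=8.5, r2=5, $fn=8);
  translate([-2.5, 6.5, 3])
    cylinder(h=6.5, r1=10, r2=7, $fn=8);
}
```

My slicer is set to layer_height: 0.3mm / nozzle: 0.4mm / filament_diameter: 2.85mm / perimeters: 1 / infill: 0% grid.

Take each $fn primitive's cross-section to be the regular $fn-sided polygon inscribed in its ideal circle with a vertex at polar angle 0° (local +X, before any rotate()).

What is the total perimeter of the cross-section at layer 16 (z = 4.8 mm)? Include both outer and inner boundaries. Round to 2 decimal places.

33.53 mm

At z = 4.8 mm: the cone (r1=8.5→r2=5) has section circumradius 6.900 here — a regular 8-gon (perimeter = 2·8·6.900·sin(180°/8) = 42.25 mm); the cone at (-2.5, 6.5) (r1=10→r2=7) has section circumradius 9.169 here — a regular 8-gon (perimeter = 2·8·9.169·sin(180°/8) = 56.14 mm); Keeping only the common overlap: the cone at (-2.5, 6.5) partially overlaps the cone; clipping to the common part keeps 78.33 mm² — boundary = 33.53 mm. Overall, the cross-section is a single solid region. Total boundary length (outer) = 33.53 mm.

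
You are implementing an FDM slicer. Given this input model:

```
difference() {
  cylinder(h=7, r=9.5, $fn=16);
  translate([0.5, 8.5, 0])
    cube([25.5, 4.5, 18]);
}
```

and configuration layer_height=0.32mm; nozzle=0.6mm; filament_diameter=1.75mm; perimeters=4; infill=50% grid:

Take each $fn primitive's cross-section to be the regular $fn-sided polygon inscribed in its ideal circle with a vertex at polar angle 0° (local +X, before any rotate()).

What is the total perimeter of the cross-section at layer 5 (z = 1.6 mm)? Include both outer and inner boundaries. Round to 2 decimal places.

At z = 1.6 mm: the cylinder: section is a regular 16-gon, circumradius r=9.5 (perimeter = 2·16·9.500·sin(180°/16) = 59.31 mm); the cube at (0.5, 8.5) (footprint 25.5×4.5) is included at this height (perimeter 60.00 mm); Taking the first minus the rest: starting from the r=9.5 cylinder, the 25.5×4.5 cube at (0.5, 8.5) partially overlaps it — only the 1.90 mm² overlap (of its 114.75 mm²) is removed, clipping the outline — boundary = 60.06 mm. Overall, the cross-section is a single solid region. Total boundary length (outer) = 60.06 mm.

60.06 mm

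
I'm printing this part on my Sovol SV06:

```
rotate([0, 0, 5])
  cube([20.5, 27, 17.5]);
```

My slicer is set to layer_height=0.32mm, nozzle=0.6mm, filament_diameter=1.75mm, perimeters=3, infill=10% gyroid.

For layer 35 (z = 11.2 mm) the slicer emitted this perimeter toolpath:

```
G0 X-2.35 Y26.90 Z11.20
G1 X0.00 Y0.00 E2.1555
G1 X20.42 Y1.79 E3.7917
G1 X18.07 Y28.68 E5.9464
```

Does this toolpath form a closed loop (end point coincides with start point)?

Start point (G0): (-2.35, 26.90). End point (last G1): the path does not return to the start — open.

no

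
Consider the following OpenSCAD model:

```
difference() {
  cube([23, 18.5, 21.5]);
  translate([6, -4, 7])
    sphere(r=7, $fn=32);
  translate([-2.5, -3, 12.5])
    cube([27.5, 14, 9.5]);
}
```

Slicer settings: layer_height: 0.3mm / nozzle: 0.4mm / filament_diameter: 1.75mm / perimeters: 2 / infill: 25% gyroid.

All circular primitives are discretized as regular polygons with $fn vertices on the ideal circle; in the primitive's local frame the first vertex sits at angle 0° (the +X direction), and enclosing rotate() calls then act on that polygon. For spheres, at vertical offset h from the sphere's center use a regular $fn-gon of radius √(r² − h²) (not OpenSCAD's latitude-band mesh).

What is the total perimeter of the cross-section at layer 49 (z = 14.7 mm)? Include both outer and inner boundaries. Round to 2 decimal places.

61.00 mm

At z = 14.7 mm: the 23×18.5 cube contributes its full rectangle (perimeter 83.00 mm); the sphere at (6, -4) is absent (|z−center|=7.700 > r=7); the cube at (-2.5, -3) (footprint 27.5×14) is included at this height (perimeter 83.00 mm); After the difference (first − rest): starting from the 23×18.5 cube, the 27.5×14 cube at (-2.5, -3) partially overlaps it — only the 253.00 mm² overlap (of its 385.00 mm²) is removed, clipping the outline — boundary = 61.00 mm. Overall, the cross-section is a single solid region. Total boundary length (outer) = 61.00 mm.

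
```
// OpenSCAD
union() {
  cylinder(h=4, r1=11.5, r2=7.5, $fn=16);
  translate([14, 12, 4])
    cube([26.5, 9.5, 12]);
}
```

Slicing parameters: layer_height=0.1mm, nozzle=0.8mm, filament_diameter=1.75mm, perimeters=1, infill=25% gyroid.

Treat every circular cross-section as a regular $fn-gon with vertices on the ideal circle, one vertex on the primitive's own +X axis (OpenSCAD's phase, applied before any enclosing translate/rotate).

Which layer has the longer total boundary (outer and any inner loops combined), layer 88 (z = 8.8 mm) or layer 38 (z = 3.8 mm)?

layer 88 (z = 8.8 mm)

Layer 88 (z = 8.8): the cone is absent (z outside [0, 4]); the cube at (14, 12) is present — its section is the full 26.5×9.5 rectangle (perimeter 72.00 mm); Combining (union): only the 26.5×9.5 cube at (14, 12) is present, so the union is just that shape — boundary = 72.00 mm. So its perimeter = 72.00 mm. Layer 38 (z = 3.8): the cone contributes a regular 16-gon of circumradius 7.700 (interpolated between r1=11.5 and r2=7.5 at t=0.950) (perimeter = 2·16·7.700·sin(180°/16) = 48.07 mm); the cube at (14, 12) is not intersected at this z (z outside [4, 16]); Merging all regions: only the cone is present, so the union is just that shape — boundary = 48.07 mm. So its perimeter = 48.07 mm. Layer 88 is larger (72.00 vs 48.07 mm).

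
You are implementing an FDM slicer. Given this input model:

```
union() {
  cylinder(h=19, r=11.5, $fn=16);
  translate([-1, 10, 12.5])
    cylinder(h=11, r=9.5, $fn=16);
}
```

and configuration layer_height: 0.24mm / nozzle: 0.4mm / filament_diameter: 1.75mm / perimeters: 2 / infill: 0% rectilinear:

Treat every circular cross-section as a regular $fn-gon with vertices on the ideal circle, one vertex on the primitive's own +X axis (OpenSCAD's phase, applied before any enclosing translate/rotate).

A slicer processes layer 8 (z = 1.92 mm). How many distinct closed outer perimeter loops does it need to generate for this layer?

1

At z = 1.92 mm: the r=11.5 cylinder contributes a regular 16-gon of circumradius 11.5; the cylinder at (-1, 10) is not intersected at this z (z outside [12.5, 23.5]); Taking the union: only the r=11.5 cylinder is present, so the union is just that shape — 1 connected region. The result has 1 disconnected region.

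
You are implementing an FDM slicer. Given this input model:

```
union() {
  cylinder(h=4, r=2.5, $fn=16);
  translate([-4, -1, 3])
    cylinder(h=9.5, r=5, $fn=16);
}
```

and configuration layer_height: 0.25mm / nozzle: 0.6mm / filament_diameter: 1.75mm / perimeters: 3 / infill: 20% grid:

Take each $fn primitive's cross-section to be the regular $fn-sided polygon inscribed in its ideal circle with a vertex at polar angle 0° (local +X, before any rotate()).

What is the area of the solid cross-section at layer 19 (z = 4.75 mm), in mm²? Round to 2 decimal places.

76.54 mm²

At z = 4.75 mm: the cylinder is absent (z outside [0, 4]); the r=5 cylinder at (-4, -1) gives a regular 16-gon of circumradius 5 (constant along its height) (area = (16/2)·5.000²·sin(360°/16) = 76.54 mm²); Combining (union): only the r=5 cylinder at (-4, -1) is present, so the union is just that shape — area = 76.54 mm². Overall, the cross-section is a single solid region. Net area = 76.54 mm².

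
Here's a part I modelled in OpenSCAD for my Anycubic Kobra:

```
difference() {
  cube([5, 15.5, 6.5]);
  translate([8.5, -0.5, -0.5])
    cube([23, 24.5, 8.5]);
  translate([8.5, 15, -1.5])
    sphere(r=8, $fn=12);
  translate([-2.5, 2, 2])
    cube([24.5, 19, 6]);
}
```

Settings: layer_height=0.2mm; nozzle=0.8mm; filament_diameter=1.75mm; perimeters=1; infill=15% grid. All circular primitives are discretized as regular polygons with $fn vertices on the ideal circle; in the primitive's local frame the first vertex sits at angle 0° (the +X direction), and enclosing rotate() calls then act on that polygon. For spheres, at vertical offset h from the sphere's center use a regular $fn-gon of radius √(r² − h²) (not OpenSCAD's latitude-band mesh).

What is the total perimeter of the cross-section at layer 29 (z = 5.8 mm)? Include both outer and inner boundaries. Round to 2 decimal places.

14.00 mm

At z = 5.8 mm: the 5×15.5 cube contributes its full rectangle (perimeter 41.00 mm); the cube at (8.5, -0.5) (footprint 23×24.5) is included at this height (perimeter 95.00 mm); the r=8 sphere at (8.5, 15) contributes a regular 12-gon of circumradius √(8²−7.3²) = 3.273 (perimeter = 2·12·3.273·sin(180°/12) = 20.33 mm); the 24.5×19 cube at (-2.5, 2) contributes its full rectangle (perimeter 87.00 mm); After the difference (first − rest): starting from the 5×15.5 cube, the 23×24.5 cube at (8.5, -0.5) misses the remaining region (no effect); the r=8 sphere at (8.5, 15) misses the remaining region (no effect); the 24.5×19 cube at (-2.5, 2) partially overlaps it — only the 67.50 mm² overlap (of its 465.50 mm²) is removed, clipping the outline — boundary = 14.00 mm. Overall, the cross-section is a single solid region. Total boundary length (outer) = 14.00 mm.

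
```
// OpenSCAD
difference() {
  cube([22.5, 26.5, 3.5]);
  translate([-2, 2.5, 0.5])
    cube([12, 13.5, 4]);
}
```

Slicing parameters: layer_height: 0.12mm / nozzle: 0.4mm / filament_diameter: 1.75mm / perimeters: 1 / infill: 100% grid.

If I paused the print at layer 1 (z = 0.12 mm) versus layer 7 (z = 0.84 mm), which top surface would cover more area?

Layer 1 (z = 0.12): the cube (footprint 22.5×26.5) is included at this height (area 596.25 mm²); the cube at (-2, 2.5) does not reach this height (z outside [0.5, 4.5]); Taking the first minus the rest: none of the subtracted shapes is present at this height, so the 22.5×26.5 cube is unchanged — area = 596.25 mm². So its area = 596.25 mm². Layer 7 (z = 0.84): the cube (footprint 22.5×26.5) is included at this height (area 596.25 mm²); the cube at (-2, 2.5) (footprint 12×13.5) is included at this height (area 162.00 mm²); Taking the first minus the rest: starting from the 22.5×26.5 cube (596.25 mm²), the 12×13.5 cube at (-2, 2.5) partially overlaps it — only the 135.00 mm² overlap (of its 162.00 mm²) is removed, clipping the outline — area = 461.25 mm². So its area = 461.25 mm². Layer 1 is larger (596.25 vs 461.25 mm²).

layer 1 (z = 0.12 mm)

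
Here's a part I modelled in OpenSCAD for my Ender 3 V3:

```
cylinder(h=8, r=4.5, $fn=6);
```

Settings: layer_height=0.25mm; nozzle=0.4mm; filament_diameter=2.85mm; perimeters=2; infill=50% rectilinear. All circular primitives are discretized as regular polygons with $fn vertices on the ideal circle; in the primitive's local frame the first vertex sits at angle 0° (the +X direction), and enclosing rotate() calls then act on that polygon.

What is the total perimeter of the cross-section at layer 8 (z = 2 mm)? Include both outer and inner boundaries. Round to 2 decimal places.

27.00 mm

At z = 2 mm: the cylinder: section is a regular 6-gon, circumradius r=4.5 (perimeter = 2·6·4.500·sin(180°/6) = 27.00 mm). Overall, the cross-section is a single solid region. Total boundary length (outer) = 27.00 mm.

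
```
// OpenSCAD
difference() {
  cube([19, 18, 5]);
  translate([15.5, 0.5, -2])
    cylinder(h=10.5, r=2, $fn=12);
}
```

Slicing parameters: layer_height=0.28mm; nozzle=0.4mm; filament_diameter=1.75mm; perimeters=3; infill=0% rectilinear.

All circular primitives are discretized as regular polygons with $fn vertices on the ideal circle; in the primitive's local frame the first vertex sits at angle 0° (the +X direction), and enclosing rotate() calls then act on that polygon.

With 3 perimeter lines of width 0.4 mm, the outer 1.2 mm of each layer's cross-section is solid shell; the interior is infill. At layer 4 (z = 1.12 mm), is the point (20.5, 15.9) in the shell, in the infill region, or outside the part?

outside

At z = 1.12 mm: the cube is present — its section is the full 19×18 rectangle; the cylinder at (15.5, 0.5): section is a regular 12-gon, circumradius r=2; Taking the first minus the rest: starting from the 19×18 cube, the r=2 cylinder at (15.5, 0.5) partially overlaps it — only the 7.93 mm² overlap (of its 12.00 mm²) is removed, clipping the outline — 1 connected region. Overall, the cross-section is a single solid region. The nearest boundary edge runs (19.00, 18.00)→(19.00, 0.00); distance from the point to it = 1.50 mm. The point is not inside any of the regions above, so it lies outside the cross-section (1.50 mm from the nearest boundary).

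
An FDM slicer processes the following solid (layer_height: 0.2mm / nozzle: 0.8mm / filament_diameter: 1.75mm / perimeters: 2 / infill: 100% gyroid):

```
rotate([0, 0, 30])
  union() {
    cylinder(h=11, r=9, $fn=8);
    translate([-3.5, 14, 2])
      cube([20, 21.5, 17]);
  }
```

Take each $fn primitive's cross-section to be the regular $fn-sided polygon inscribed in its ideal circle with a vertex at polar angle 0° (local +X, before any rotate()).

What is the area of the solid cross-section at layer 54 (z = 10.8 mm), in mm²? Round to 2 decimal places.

At z = 10.8 mm: the r=9 cylinder contributes a regular 8-gon of circumradius 9 (area = (8/2)·9.000²·sin(360°/8) = 229.10 mm²); the cube at (-3.5, 14) (footprint 20×21.5) is included at this height (area 430.00 mm²); Taking the union: the 2 present regions are separate (no shared area or edge), so areas and boundary lengths simply add and each stays a separate island — area = 659.10 mm²; (rotated 30° about Z; rotation is an isometry so areas/perimeters/island counts are preserved). Overall, the cross-section has 2 separate islands. Net area = 659.10 mm².

659.10 mm²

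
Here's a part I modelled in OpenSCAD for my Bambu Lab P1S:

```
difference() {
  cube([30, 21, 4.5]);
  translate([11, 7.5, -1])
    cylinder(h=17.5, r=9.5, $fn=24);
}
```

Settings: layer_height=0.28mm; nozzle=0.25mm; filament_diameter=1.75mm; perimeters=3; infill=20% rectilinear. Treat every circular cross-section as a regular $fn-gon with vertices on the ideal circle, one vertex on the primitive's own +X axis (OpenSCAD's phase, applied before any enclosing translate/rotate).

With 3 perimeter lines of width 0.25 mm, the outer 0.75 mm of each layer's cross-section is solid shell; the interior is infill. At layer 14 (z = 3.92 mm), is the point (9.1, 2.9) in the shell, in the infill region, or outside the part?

outside

At z = 3.92 mm: the cube (footprint 30×21) is included at this height; the r=9.5 cylinder at (11, 7.5) contributes a regular 24-gon of circumradius 9.5; Subtracting the remaining from the first: starting from the 30×21 cube, the r=9.5 cylinder at (11, 7.5) partially overlaps it — only the 265.07 mm² overlap (of its 280.30 mm²) is removed, clipping the outline — 1 connected region. Overall, the cross-section is a single solid region. The nearest boundary edge runs (4.28, 0.78)→(5.30, 0.00); distance from the point to it = 4.78 mm. The point is not inside any of the regions above, so it lies outside the cross-section (4.78 mm from the nearest boundary).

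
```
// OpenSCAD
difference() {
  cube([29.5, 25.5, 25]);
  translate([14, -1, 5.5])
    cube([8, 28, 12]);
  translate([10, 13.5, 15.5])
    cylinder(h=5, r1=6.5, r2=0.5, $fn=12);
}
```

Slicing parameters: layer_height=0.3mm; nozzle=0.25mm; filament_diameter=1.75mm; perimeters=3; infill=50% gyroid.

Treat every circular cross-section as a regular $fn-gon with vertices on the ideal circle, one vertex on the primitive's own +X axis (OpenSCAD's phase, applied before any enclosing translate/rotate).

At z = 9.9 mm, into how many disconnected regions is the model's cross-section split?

2

At z = 9.9 mm: the 29.5×25.5 cube contributes its full rectangle; the cube at (14, -1) (footprint 8×28) is included at this height; the cone at (10, 13.5) is not intersected at this z (z outside [15.5, 20.5]); Subtracting the remaining from the first: starting from the 29.5×25.5 cube, the 8×28 cube at (14, -1) partially overlaps it — only the 204.00 mm² overlap (of its 224.00 mm²) is removed, clipping the outline — 2 connected regions. The result has 2 disconnected regions.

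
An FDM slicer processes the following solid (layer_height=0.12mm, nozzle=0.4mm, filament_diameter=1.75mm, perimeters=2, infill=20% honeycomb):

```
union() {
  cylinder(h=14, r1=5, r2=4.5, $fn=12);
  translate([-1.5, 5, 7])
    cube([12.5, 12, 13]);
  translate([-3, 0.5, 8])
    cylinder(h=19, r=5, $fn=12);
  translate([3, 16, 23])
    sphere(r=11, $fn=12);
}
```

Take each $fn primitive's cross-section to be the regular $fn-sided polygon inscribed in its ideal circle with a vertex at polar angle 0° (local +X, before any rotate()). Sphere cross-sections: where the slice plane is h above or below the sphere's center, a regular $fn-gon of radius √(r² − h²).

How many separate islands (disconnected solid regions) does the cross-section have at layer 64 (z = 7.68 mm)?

2

At z = 7.68 mm: the cone (r1=5→r2=4.5) has section circumradius 4.726 here — a regular 12-gon; the cube at (-1.5, 5) is present — its section is the full 12.5×12 rectangle; the cylinder at (-3, 0.5) is not intersected at this z (z outside [8, 27]); the sphere at (3, 16) is absent (|z−center|=15.320 > r=11); Combining (union): the 2 present regions are separate (no shared area or edge), so areas and boundary lengths simply add and each stays a separate island — 2 connected regions. Overall, the cross-section has 2 separate islands. Island count = 2.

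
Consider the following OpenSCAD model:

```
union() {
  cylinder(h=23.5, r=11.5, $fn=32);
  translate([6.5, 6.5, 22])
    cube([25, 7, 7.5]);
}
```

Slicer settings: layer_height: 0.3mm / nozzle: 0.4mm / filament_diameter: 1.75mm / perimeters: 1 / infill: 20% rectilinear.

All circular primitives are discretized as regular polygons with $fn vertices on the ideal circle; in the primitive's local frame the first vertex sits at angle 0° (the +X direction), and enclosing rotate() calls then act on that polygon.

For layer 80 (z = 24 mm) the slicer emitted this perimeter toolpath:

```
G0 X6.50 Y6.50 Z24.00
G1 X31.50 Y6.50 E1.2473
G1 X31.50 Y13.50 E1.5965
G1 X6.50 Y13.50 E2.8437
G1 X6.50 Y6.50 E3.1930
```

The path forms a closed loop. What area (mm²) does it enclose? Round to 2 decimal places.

Apply the shoelace formula to the sequence of (X, Y) vertices; enclosed area = 175.00 mm².

175.00 mm²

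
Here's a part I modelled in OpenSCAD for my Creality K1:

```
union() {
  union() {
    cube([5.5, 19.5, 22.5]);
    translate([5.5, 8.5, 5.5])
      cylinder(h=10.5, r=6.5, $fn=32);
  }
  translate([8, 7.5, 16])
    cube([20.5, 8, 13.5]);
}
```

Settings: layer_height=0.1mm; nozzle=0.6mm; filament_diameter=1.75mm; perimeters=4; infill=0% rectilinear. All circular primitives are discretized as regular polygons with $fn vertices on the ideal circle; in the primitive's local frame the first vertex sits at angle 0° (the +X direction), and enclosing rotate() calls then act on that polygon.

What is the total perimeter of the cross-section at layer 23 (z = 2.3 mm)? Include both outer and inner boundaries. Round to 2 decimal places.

50.00 mm

At z = 2.3 mm: the cube is present — its section is the full 5.5×19.5 rectangle (perimeter 50.00 mm); the cylinder at (5.5, 8.5) is absent (z outside [5.5, 16]); Merging all regions: only the 5.5×19.5 cube is present, so the union is just that shape — boundary = 50.00 mm; the cube at (8, 7.5) does not reach this height (z outside [16, 29.5]); Combining (union): only that combined region is present, so the union is just that shape — boundary = 50.00 mm. Overall, the cross-section is a single solid region. Total boundary length (outer) = 50.00 mm.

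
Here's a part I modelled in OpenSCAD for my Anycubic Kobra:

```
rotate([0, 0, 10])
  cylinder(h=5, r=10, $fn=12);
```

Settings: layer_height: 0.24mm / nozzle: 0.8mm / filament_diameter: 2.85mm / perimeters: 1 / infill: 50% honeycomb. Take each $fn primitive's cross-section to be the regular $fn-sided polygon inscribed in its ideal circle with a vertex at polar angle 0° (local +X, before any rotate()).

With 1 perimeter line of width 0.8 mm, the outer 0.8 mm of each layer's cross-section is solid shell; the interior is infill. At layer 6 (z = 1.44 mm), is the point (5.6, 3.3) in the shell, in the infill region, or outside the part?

infill

At z = 1.44 mm: the r=10 cylinder contributes a regular 12-gon of circumradius 10; (rotated 10° about Z; rotation is an isometry so areas/perimeters/island counts are preserved). Overall, the cross-section is a single solid region. Undo the 10° rotation: the query point maps to (6.088, 2.277) in the un-rotated model frame. The nearest boundary edge runs (10.00, 0.00)→(8.66, 5.00); distance from the point to it = 3.19 mm. The point is inside the cross-section and 3.19 mm from the nearest boundary — more than the 0.8 mm shell width (1 × 0.8), so it's in the infill interior.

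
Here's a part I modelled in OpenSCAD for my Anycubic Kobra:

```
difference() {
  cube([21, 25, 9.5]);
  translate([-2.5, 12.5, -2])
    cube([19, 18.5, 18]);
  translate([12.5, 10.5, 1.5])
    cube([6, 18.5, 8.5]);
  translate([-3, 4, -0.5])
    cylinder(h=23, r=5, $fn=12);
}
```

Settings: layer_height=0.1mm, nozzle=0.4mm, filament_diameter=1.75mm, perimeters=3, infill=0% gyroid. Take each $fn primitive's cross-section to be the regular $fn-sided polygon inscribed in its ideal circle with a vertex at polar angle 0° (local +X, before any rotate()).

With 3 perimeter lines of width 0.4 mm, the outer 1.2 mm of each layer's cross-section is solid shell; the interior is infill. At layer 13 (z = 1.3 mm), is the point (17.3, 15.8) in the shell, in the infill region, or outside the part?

shell

At z = 1.3 mm: the cube (footprint 21×25) is included at this height; the cube at (-2.5, 12.5) (footprint 19×18.5) is included at this height; the cube at (12.5, 10.5) does not reach this height (z outside [1.5, 10]); the r=5 cylinder at (-3, 4) gives a regular 12-gon of circumradius 5 (constant along its height); After the difference (first − rest): starting from the 21×25 cube, the 19×18.5 cube at (-2.5, 12.5) partially overlaps it — only the 206.25 mm² overlap (of its 351.50 mm²) is removed, clipping the outline; the r=5 cylinder at (-3, 4) partially overlaps it — only the 10.09 mm² overlap (of its 75.00 mm²) is removed, clipping the outline — 1 connected region. Overall, the cross-section is a single solid region. The nearest boundary edge runs (16.50, 12.50)→(16.50, 25.00); distance from the point to it = 0.80 mm. The point is inside the cross-section, 0.80 mm from the nearest boundary — within the 1.2 mm shell band (3 × 0.4).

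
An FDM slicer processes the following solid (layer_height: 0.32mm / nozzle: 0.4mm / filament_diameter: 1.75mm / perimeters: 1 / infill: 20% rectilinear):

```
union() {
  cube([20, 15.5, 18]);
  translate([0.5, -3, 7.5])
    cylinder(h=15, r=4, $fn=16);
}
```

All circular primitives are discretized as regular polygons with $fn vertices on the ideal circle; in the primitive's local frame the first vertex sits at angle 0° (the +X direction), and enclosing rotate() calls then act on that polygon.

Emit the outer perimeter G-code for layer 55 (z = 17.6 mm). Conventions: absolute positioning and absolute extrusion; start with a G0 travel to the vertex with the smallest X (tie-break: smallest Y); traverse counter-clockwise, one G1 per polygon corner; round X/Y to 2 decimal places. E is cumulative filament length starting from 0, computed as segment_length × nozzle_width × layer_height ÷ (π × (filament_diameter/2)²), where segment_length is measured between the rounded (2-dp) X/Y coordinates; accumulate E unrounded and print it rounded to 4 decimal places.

At z = 17.6 mm: the cube is present — its section is the full 20×15.5 rectangle; the cylinder at (0.5, -3): section is a regular 16-gon, circumradius r=4; Taking the union: the regions partially overlap (shared area 2.13 mm²), so overlapping operands fuse into one piece — 1 connected region. The outline is a single polygon with 19 vertices. Extrusion per mm of travel: 0.4 × 0.32 / (π × 0.875²) = 0.053216. Accumulating E over each segment gives final E = 4.7200.

G0 X-3.50 Y-3.00 Z17.60
G1 X-3.20 Y-4.53 E0.0830
G1 X-2.33 Y-5.83 E0.1662
G1 X-1.03 Y-6.70 E0.2495
G1 X0.50 Y-7.00 E0.3324
G1 X2.03 Y-6.70 E0.4154
G1 X3.33 Y-5.83 E0.4986
G1 X4.20 Y-4.53 E0.5819
G1 X4.50 Y-3.00 E0.6649
G1 X4.20 Y-1.47 E0.7478
G1 X3.33 Y-0.17 E0.8311
G1 X3.07 Y0.00 E0.8476
G1 X20.00 Y0.00 E1.7486
G1 X20.00 Y15.50 E2.5734
G1 X0.00 Y15.50 E3.6377
G1 X0.00 Y0.90 E4.4147
G1 X-1.03 Y0.70 E4.4705
G1 X-2.33 Y-0.17 E4.5538
G1 X-3.20 Y-1.47 E4.6370
G1 X-3.50 Y-3.00 E4.7200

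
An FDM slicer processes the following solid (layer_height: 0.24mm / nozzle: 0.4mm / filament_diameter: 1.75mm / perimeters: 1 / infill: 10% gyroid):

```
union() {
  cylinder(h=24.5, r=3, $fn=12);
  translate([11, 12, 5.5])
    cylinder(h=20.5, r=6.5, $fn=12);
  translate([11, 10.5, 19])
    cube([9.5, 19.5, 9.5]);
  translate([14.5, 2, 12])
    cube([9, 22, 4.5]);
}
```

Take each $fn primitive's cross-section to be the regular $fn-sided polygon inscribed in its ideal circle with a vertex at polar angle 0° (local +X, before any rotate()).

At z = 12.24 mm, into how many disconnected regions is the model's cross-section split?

At z = 12.24 mm: the cylinder: section is a regular 12-gon, circumradius r=3; the r=6.5 cylinder at (11, 12) contributes a regular 12-gon of circumradius 6.5; the cube at (11, 10.5) does not reach this height (z outside [19, 28.5]); the cube at (14.5, 2) is present — its section is the full 9×22 rectangle; Combining (union): the regions partially overlap (shared area 21.20 mm²), so overlapping operands fuse into one piece — 2 connected regions. The result has 2 disconnected regions.

2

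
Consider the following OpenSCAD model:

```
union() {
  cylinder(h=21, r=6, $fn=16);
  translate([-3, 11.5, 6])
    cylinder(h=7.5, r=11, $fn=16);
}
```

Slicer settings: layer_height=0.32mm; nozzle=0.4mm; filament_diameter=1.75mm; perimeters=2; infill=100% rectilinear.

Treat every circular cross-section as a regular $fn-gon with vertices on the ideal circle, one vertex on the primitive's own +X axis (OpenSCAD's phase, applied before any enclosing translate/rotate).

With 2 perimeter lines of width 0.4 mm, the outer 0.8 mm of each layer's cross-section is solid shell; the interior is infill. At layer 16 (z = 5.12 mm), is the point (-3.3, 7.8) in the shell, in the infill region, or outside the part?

outside

At z = 5.12 mm: the cylinder: section is a regular 16-gon, circumradius r=6; the cylinder at (-3, 11.5) is absent (z outside [6, 13.5]); Merging all regions: only the r=6 cylinder is present, so the union is just that shape — 1 connected region. Overall, the cross-section is a single solid region. The nearest boundary edge runs (0.00, 6.00)→(-2.30, 5.54); distance from the point to it = 2.47 mm. The point is not inside any of the regions above, so it lies outside the cross-section (2.47 mm from the nearest boundary).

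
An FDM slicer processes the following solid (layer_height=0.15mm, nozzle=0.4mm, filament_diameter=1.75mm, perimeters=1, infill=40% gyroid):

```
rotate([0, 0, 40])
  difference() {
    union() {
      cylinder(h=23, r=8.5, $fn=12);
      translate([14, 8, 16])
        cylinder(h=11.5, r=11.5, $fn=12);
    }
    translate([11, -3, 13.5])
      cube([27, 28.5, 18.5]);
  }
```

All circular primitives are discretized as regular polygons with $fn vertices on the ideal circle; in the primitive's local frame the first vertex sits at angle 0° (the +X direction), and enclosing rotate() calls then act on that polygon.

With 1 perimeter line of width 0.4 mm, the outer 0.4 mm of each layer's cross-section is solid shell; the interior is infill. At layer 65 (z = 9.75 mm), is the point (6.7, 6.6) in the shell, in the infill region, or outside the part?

At z = 9.75 mm: the r=8.5 cylinder gives a regular 12-gon of circumradius 8.5 (constant along its height); the cylinder at (14, 8) is not intersected at this z (z outside [16, 27.5]); Combining (union): only the r=8.5 cylinder is present, so the union is just that shape — 1 connected region; the cube at (11, -3) does not reach this height (z outside [13.5, 32]); After the difference (first − rest): none of the subtracted shapes is present at this height, so that combined region is unchanged — 1 connected region; (rotated 40° about Z; rotation is an isometry so areas/perimeters/island counts are preserved). Overall, the cross-section is a single solid region. Undo the 40° rotation: the query point maps to (9.375, 0.749) in the un-rotated model frame. The nearest boundary edge runs (8.50, 0.00)→(7.36, 4.25); distance from the point to it = 1.04 mm. The point is not inside any of the regions above, so it lies outside the cross-section (1.04 mm from the nearest boundary).

outside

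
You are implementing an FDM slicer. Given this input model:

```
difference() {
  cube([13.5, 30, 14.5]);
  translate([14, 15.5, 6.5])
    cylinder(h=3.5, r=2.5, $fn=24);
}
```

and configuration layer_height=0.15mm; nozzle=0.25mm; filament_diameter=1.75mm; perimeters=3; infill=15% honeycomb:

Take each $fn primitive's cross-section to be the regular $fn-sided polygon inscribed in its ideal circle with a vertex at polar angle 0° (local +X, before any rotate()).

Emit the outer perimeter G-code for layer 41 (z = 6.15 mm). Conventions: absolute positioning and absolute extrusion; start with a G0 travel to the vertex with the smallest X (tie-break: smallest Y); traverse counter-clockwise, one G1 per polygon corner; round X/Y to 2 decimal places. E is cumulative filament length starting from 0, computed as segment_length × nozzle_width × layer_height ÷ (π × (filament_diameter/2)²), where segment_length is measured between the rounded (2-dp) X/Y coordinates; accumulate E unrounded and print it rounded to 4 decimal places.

At z = 6.15 mm: the 13.5×30 cube contributes its full rectangle; the cylinder at (14, 15.5) does not reach this height (z outside [6.5, 10]); Subtracting the remaining from the first: none of the subtracted shapes is present at this height, so the 13.5×30 cube is unchanged — 1 connected region. The outline is a single polygon with 4 vertices. Extrusion per mm of travel: 0.25 × 0.15 / (π × 0.875²) = 0.015591. Accumulating E over each segment gives final E = 1.3564.

G0 X0.00 Y0.00 Z6.15
G1 X13.50 Y0.00 E0.2105
G1 X13.50 Y30.00 E0.6782
G1 X0.00 Y30.00 E0.8887
G1 X0.00 Y0.00 E1.3564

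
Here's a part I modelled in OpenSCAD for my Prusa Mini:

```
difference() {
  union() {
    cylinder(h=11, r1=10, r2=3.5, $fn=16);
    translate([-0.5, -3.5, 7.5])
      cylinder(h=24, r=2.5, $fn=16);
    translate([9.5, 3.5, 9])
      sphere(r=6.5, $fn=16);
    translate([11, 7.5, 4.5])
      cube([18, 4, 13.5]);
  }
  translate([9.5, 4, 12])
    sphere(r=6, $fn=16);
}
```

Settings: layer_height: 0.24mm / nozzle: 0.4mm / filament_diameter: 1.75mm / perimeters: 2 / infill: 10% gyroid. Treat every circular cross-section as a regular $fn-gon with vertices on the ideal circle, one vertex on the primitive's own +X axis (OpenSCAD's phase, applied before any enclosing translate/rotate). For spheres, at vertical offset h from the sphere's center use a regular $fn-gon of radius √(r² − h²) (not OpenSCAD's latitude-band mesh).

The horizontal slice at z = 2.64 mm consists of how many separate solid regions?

2

At z = 2.64 mm: the cone contributes a regular 16-gon of circumradius 8.440 (interpolated between r1=10 and r2=3.5 at t=0.240); the cylinder at (-0.5, -3.5) is absent (z outside [7.5, 31.5]); the sphere at (9.5, 3.5): section is a regular 16-gon, circumradius = √(r²−h²) = √(6.5²−6.36²) = 1.342; the cube at (11, 7.5) does not reach this height (z outside [4.5, 18]); Combining (union): the 2 present regions are separate (no shared area or edge), so areas and boundary lengths simply add and each stays a separate island — 2 connected regions; the sphere at (9.5, 4) is absent (|z−center|=9.360 > r=6); Subtracting the remaining from the first: none of the subtracted shapes is present at this height, so the result so far is unchanged — 2 connected regions. The result has 2 disconnected regions.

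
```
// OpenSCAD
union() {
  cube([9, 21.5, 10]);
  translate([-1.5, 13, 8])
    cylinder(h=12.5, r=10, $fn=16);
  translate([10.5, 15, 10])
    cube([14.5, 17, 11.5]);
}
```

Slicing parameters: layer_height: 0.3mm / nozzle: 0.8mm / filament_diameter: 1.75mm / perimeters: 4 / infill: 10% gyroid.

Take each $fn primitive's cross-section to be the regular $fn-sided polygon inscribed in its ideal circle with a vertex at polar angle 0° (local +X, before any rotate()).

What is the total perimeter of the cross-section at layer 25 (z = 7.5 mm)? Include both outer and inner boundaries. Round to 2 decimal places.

61.00 mm

At z = 7.5 mm: the cube is present — its section is the full 9×21.5 rectangle (perimeter 61.00 mm); the cylinder at (-1.5, 13) does not reach this height (z outside [8, 20.5]); the cube at (10.5, 15) is not intersected at this z (z outside [10, 21.5]); Combining (union): only the 9×21.5 cube is present, so the union is just that shape — boundary = 61.00 mm. Overall, the cross-section is a single solid region. Total boundary length (outer) = 61.00 mm.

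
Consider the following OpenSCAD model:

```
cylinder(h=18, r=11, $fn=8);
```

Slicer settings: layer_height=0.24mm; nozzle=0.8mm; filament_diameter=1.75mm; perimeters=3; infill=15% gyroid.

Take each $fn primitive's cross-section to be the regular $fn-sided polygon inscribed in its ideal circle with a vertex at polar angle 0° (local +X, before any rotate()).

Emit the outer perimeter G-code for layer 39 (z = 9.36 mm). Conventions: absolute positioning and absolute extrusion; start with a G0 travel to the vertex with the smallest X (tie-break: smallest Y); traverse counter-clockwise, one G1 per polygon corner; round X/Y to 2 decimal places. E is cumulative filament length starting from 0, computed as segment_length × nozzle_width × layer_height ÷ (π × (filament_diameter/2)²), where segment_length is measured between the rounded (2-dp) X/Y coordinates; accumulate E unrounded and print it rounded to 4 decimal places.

G0 X-11.00 Y0.00 Z9.36
G1 X-7.78 Y-7.78 E0.6721
G1 X0.00 Y-11.00 E1.3442
G1 X7.78 Y-7.78 E2.0164
G1 X11.00 Y0.00 E2.6885
G1 X7.78 Y7.78 E3.3606
G1 X0.00 Y11.00 E4.0327
G1 X-7.78 Y7.78 E4.7049
G1 X-11.00 Y0.00 E5.3770

At z = 9.36 mm: the r=11 cylinder contributes a regular 8-gon of circumradius 11. The outline is a single polygon with 8 vertices. Extrusion per mm of travel: 0.8 × 0.24 / (π × 0.875²) = 0.079824. Accumulating E over each segment gives final E = 5.3770.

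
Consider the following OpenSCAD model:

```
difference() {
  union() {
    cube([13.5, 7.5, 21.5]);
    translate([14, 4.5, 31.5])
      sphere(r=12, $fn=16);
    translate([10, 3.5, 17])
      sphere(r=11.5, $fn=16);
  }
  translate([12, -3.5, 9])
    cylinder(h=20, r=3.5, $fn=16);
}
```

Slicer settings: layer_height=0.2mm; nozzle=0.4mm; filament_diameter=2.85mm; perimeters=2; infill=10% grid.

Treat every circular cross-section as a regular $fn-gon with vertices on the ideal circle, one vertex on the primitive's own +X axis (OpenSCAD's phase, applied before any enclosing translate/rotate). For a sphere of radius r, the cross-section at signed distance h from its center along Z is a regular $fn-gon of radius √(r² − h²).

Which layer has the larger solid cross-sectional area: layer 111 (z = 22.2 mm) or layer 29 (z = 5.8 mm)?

Layer 111 (z = 22.2): the cube is absent (z outside [0, 21.5]); the r=12 sphere at (14, 4.5) slices to a regular 16-gon of circumradius 7.584 (√(r²−h²) with h=9.3 from center) (area = (16/2)·7.584²·sin(360°/16) = 176.06 mm²); the r=11.5 sphere at (10, 3.5) contributes a regular 16-gon of circumradius √(11.5²−5.2²) = 10.257 (area = (16/2)·10.257²·sin(360°/16) = 322.10 mm²); Taking the union: the regions partially overlap — summed areas 498.16 mm² minus the doubly-counted overlap 161.33 mm² gives 336.83 mm² — area = 336.83 mm²; the cylinder at (12, -3.5): section is a regular 16-gon, circumradius r=3.5 (area = (16/2)·3.500²·sin(360°/16) = 37.50 mm²); Subtracting the remaining from the first: starting from that combined region (336.83 mm²), the r=3.5 cylinder at (12, -3.5) partially overlaps it — only the 35.56 mm² overlap (of its 37.50 mm²) is removed, clipping the outline — area = 301.27 mm². So its area = 301.27 mm². Layer 29 (z = 5.8): the cube is present — its section is the full 13.5×7.5 rectangle (area 101.25 mm²); the sphere at (14, 4.5) is not intersected at this z (|z−center|=25.700 > r=12); the r=11.5 sphere at (10, 3.5) slices to a regular 16-gon of circumradius 2.610 (√(r²−h²) with h=11.2 from center) (area = (16/2)·2.610²·sin(360°/16) = 20.85 mm²); Merging all regions: the r=11.5 sphere at (10, 3.5) lies entirely inside the 13.5×7.5 cube, so the union is just the 13.5×7.5 cube — area = 101.25 mm²; the cylinder at (12, -3.5) is not intersected at this z (z outside [9, 29]); After the difference (first − rest): none of the subtracted shapes is present at this height, so the result so far is unchanged — area = 101.25 mm². So its area = 101.25 mm². Layer 111 is larger (301.27 vs 101.25 mm²).

layer 111 (z = 22.2 mm)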